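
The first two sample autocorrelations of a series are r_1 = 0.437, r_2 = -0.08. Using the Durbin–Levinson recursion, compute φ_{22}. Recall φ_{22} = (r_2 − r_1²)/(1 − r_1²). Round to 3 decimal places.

-0.335

φ_{22} = (r_2 − r_1²) / (1 − r_1²)
r_1² = (0.437)² = 0.190969
Numerator = -0.08 − 0.1910 = -0.2710; denominator = 1 − 0.1910 = 0.8090
φ_{22} = -0.2710 / 0.8090 = -0.335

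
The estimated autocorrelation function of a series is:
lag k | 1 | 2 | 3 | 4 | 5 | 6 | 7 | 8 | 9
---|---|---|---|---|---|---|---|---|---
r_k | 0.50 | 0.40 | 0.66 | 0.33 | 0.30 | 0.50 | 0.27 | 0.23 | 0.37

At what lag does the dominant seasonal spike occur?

The largest autocorrelation is r_3 = 0.66; the remaining lags stay at or below 0.50. The elevated value at lag 1 (0.50), dropping to 0.40 at lag 2, reflects decaying short-term dependence rather than seasonality.
The dominant spike at lag 3 indicates a seasonal period of 3.

3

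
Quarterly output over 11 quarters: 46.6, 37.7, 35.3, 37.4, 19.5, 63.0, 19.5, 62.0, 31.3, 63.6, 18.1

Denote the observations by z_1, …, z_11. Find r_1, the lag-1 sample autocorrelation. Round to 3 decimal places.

Mean z̄ = (46.6 + 37.7 + 35.3 + 37.4 + 19.5 + 63.0 + 19.5 + 62.0 + 31.3 + 63.6 + 18.1)/11 = 39.4545
Numerator Σ_{t=1}^{10}(z_t−z̄)(z_{t+1}−z̄) = -2241.6348
Denominator Σ(z_t−z̄)² = 3040.1873
r_1 = -2241.6348 / 3040.1873 = -0.737

-0.737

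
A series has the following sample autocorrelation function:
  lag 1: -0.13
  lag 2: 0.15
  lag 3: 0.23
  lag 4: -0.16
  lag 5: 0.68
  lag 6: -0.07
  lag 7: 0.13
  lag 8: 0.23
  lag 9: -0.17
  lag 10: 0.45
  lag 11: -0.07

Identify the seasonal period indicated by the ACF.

5

The largest autocorrelation is r_5 = 0.68, with a weaker echo at lag 10 (0.45); the remaining lags stay at or below 0.23.
The dominant spike at lag 5 indicates a seasonal period of 5.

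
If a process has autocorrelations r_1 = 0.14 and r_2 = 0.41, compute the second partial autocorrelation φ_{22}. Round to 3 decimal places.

φ_{22} = (r_2 − r_1²) / (1 − r_1²)
r_1² = (0.14)² = 0.0196
Numerator = 0.41 − 0.0196 = 0.3904; denominator = 1 − 0.0196 = 0.9804
φ_{22} = 0.3904 / 0.9804 = 0.398

0.398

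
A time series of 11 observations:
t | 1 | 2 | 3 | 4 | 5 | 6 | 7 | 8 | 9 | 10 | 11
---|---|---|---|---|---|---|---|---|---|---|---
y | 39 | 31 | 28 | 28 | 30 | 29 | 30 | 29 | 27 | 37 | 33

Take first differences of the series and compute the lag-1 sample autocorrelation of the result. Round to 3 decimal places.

First differences Δy: -8, -3, 0, 2, -1, 1, -1, -2, 10, -4
Mean of differences = -0.6000
Numerator Σ(Δy_t−Δȳ)(Δy_{t+1}−Δȳ) = -34.7600
Denominator Σ(Δy_t−Δȳ)² = 196.4000
r_1(Δy) = -34.7600 / 196.4000 = -0.177

-0.177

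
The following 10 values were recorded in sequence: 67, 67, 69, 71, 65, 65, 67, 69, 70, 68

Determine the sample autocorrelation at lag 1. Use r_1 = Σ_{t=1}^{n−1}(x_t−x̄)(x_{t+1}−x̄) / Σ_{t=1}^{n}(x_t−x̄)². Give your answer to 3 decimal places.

Mean x̄ = (67 + 67 + 69 + 71 + 65 + 65 + 67 + 69 + 70 + 68)/10 = 67.8000
Numerator Σ_{t=1}^{9}(x_t−x̄)(x_{t+1}−x̄) = 6.7600
Denominator Σ(x_t−x̄)² = 35.6000
r_1 = 6.7600 / 35.6000 = 0.190

0.190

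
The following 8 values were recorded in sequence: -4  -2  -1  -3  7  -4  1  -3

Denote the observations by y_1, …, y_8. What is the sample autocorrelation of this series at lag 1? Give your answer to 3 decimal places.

Mean ȳ = (-4 − 2 − 1 − 3 + 7 − 4 + 1 − 3)/8 = -1.1250
Σ(y_t−ȳ)(y_{t+1}−ȳ) = (2.5156) + (-0.1094) + (-0.2344) + (-15.2344) + (-23.3594) + (-6.1094) + (-3.9844) = -46.5156
Denominator Σ(y_t−ȳ)² = 94.8750
r_1 = -46.5156 / 94.8750 = -0.490

-0.490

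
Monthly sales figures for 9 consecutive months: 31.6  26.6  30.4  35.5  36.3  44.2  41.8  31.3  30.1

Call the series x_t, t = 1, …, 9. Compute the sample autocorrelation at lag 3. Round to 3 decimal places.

-0.353

Mean x̄ = (31.6 + 26.6 + 30.4 + 35.5 + 36.3 + 44.2 + 41.8 + 31.3 + 30.1)/9 = 34.2000
Σ(x_t−x̄)(x_{t+3}−x̄) = (-3.3800) + (-15.9600) + (-38.0000) + (9.8800) + (-6.0900) + (-41.0000) = -94.5500
Denominator Σ(x_t−x̄)² = 268.0400
r_3 = -94.5500 / 268.0400 = -0.353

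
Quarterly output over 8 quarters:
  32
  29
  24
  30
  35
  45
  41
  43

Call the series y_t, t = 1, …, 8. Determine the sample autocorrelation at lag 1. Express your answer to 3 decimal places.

0.630

Mean ȳ = (32 + 29 + 24 + 30 + 35 + 45 + 41 + 43)/8 = 34.8750
Deviations from mean: -2.8750, -5.8750, -10.8750, -4.8750, 0.1250, 10.1250, 6.1250, 8.1250
Σ(y_t−ȳ)(y_{t+1}−ȳ) = (16.8906) + (63.8906) + (53.0156) + (-0.6094) + (1.2656) + (62.0156) + (49.7656) = 246.2344
Denominator Σ(y_t−ȳ)² = 390.8750
r_1 = 246.2344 / 390.8750 = 0.630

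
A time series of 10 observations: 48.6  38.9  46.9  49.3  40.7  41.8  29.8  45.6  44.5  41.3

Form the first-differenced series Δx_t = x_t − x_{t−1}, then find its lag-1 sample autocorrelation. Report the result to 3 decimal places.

First differences Δx: -9.7, 8.0, 2.4, -8.6, 1.1, -12.0, 15.8, -1.1, -3.2
Mean of differences = -0.8111
Numerator Σ(Δx_t−Δx̄)(Δx_{t+1}−Δx̄) = -301.2757
Denominator Σ(Δx_t−Δx̄)² = 638.1889
r_1(Δx) = -301.2757 / 638.1889 = -0.472

-0.472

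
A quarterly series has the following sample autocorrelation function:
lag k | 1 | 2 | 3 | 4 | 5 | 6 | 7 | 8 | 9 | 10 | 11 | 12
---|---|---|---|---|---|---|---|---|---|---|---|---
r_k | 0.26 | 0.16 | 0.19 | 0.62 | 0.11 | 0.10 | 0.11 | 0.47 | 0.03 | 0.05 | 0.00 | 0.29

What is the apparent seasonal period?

The largest autocorrelation is r_4 = 0.62, with weaker echoes at lags 8 (0.47) and 12 (0.29); the remaining lags stay at or below 0.26. The elevated value at lag 1 (0.26), dropping to 0.16 at lag 2, reflects decaying short-term dependence rather than seasonality.
The dominant spike at lag 4 indicates a seasonal period of 4.

4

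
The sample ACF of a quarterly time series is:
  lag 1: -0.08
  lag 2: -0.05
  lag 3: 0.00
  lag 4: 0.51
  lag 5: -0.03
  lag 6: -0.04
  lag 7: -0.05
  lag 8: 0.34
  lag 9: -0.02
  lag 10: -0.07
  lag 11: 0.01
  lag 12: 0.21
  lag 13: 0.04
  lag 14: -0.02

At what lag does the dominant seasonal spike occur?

The largest autocorrelation is r_4 = 0.51, with weaker echoes at lags 8 (0.34) and 12 (0.21); the remaining lags stay at or below 0.04.
The dominant spike at lag 4 indicates a seasonal period of 4.

4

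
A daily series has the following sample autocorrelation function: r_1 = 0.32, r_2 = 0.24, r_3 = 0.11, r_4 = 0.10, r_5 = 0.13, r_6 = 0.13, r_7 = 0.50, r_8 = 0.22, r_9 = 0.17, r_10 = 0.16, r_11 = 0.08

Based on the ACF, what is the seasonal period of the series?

7

The largest autocorrelation is r_7 = 0.50; the remaining lags stay at or below 0.32. The elevated value at lag 1 (0.32), dropping to 0.24 at lag 2, reflects decaying short-term dependence rather than seasonality.
The dominant spike at lag 7 indicates a seasonal period of 7.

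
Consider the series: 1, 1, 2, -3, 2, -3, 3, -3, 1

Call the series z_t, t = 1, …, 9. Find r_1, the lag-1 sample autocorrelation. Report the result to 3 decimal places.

Mean z̄ = (1 + 1 + 2 − 3 + 2 − 3 + 3 − 3 + 1)/9 = 0.1111
Numerator Σ_{t=1}^{8}(z_t−z̄)(z_{t+1}−z̄) = -35.9012
Denominator Σ(z_t−z̄)² = 46.8889
r_1 = -35.9012 / 46.8889 = -0.766

-0.766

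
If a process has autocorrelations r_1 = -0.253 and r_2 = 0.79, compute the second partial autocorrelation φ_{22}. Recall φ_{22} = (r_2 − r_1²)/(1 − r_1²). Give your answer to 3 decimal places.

0.776

φ_{22} = (r_2 − r_1²) / (1 − r_1²)
r_1² = (-0.253)² = 0.064009
Numerator = 0.79 − 0.0640 = 0.7260; denominator = 1 − 0.0640 = 0.9360
φ_{22} = 0.7260 / 0.9360 = 0.776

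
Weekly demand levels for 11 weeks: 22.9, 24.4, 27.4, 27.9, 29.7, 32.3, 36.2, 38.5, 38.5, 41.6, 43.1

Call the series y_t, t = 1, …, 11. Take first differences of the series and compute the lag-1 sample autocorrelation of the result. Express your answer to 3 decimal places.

-0.267

First differences Δy: 1.5, 3.0, 0.5, 1.8, 2.6, 3.9, 2.3, 0.0, 3.1, 1.5
Mean of differences = 2.0200
Numerator Σ(Δy_t−Δȳ)(Δy_{t+1}−Δȳ) = -3.4844
Denominator Σ(Δy_t−Δȳ)² = 13.0560
r_1(Δy) = -3.4844 / 13.0560 = -0.267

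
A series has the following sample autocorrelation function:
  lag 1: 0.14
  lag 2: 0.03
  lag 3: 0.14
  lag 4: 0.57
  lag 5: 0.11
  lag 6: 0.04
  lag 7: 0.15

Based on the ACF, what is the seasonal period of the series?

4

The largest autocorrelation is r_4 = 0.57; the remaining lags stay at or below 0.15.
The dominant spike at lag 4 indicates a seasonal period of 4.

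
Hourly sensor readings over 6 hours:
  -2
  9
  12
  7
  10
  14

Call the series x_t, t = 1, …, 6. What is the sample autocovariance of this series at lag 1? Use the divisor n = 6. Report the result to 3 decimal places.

-0.352

Mean x̄ = (-2 + 9 + 12 + 7 + 10 + 14)/6 = 8.3333
Deviations: -10.3333, 0.6667, 3.6667, -1.3333, 1.6667, 5.6667
Σ_{t=1}^{5}(x_t−x̄)(x_{t+1}−x̄) = -2.1111
γ_1 = -2.1111 / 6 = -0.352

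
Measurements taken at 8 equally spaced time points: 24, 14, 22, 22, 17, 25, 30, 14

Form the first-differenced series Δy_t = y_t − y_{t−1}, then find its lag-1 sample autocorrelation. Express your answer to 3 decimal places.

First differences Δy: -10, 8, 0, -5, 8, 5, -16
Mean of differences = -1.4286
Numerator Σ(Δy_t−Δȳ)(Δy_{t+1}−Δȳ) = -139.1837
Denominator Σ(Δy_t−Δȳ)² = 519.7143
r_1(Δy) = -139.1837 / 519.7143 = -0.268

-0.268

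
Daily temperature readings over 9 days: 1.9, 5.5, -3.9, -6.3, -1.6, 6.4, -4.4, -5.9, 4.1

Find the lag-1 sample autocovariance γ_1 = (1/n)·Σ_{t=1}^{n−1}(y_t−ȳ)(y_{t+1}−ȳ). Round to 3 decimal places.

-1.995

Mean ȳ = (1.9 + 5.5 − 3.9 − 6.3 − 1.6 + 6.4 − 4.4 − 5.9 + 4.1)/9 = -0.4667
Σ_{t=1}^{8}(y_t−ȳ)(y_{t+1}−ȳ) = -17.9578
γ_1 = -17.9578 / 9 = -1.995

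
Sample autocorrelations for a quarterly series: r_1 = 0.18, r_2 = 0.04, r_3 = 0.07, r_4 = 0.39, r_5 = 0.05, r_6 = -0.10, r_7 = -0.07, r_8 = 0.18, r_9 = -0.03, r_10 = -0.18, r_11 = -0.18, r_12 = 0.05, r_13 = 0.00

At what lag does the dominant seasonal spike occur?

4

The largest autocorrelation is r_4 = 0.39; the remaining lags stay at or below 0.18.
The dominant spike at lag 4 indicates a seasonal period of 4.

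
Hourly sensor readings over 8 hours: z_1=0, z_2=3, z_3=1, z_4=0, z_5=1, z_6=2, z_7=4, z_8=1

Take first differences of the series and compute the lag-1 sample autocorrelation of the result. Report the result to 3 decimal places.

-0.283

First differences Δz: 3, -2, -1, 1, 1, 2, -3
Mean of differences = 0.1429
Numerator Σ(Δz_t−Δz̄)(Δz_{t+1}−Δz̄) = -8.1633
Denominator Σ(Δz_t−Δz̄)² = 28.8571
r_1(Δz) = -8.1633 / 28.8571 = -0.283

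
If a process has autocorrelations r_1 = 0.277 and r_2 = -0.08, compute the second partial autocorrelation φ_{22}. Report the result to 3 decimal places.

-0.170

φ_{22} = (r_2 − r_1²) / (1 − r_1²)
r_1² = (0.277)² = 0.076729
Numerator = -0.08 − 0.0767 = -0.1567; denominator = 1 − 0.0767 = 0.9233
φ_{22} = -0.1567 / 0.9233 = -0.170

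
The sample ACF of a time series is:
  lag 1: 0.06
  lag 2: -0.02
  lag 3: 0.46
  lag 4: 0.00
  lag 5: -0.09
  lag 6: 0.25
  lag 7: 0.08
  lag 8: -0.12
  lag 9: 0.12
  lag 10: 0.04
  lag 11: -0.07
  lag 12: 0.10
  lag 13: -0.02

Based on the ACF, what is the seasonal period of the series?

The largest autocorrelation is r_3 = 0.46, with a weaker echo at lag 6 (0.25); the remaining lags stay at or below 0.12.
The dominant spike at lag 3 indicates a seasonal period of 3.

3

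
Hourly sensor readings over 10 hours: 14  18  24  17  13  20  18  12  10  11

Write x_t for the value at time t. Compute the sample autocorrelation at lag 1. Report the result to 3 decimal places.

Mean x̄ = (14 + 18 + 24 + 17 + 13 + 20 + 18 + 12 + 10 + 11)/10 = 15.7000
Numerator Σ_{t=1}^{9}(x_t−x̄)(x_{t+1}−x̄) = 60.1100
Denominator Σ(x_t−x̄)² = 178.1000
r_1 = 60.1100 / 178.1000 = 0.338

0.338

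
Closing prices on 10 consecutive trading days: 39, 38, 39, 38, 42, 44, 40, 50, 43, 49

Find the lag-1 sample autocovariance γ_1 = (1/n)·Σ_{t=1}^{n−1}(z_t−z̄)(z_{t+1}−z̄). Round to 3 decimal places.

3.136

Mean z̄ = (39 + 38 + 39 + 38 + 42 + 44 + 40 + 50 + 43 + 49)/10 = 42.2000
Σ_{t=1}^{9}(z_t−z̄)(z_{t+1}−z̄) = 31.3600
γ_1 = 31.3600 / 10 = 3.136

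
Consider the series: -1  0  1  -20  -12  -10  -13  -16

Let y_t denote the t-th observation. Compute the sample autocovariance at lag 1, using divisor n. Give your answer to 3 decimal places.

14.998

Mean ȳ = (-1 + 0 + 1 − 20 − 12 − 10 − 13 − 16)/8 = -8.8750
Deviations: 7.8750, 8.8750, 9.8750, -11.1250, -3.1250, -1.1250, -4.1250, -7.1250
Σ_{t=1}^{7}(y_t−ȳ)(y_{t+1}−ȳ) = 119.9844
γ_1 = 119.9844 / 8 = 14.998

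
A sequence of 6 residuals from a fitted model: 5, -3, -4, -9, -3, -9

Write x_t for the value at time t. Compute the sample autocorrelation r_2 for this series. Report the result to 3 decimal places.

Mean x̄ = (5 − 3 − 4 − 9 − 3 − 9)/6 = -3.8333
Σ(x_t−x̄)(x_{t+2}−x̄) = (-1.4722) + (-4.3056) + (-0.1389) + (26.6944) = 20.7778
Denominator Σ(x_t−x̄)² = 132.8333
r_2 = 20.7778 / 132.8333 = 0.156

0.156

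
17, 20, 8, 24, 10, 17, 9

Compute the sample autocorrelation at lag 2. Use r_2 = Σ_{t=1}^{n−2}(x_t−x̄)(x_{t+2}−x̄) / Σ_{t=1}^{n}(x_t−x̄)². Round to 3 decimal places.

0.509

Mean x̄ = (17 + 20 + 8 + 24 + 10 + 17 + 9)/7 = 15.0000
Deviations from mean: 2.0000, 5.0000, -7.0000, 9.0000, -5.0000, 2.0000, -6.0000
Numerator Σ_{t=1}^{5}(x_t−x̄)(x_{t+2}−x̄) = 114.0000
Denominator Σ(x_t−x̄)² = 224.0000
r_2 = 114.0000 / 224.0000 = 0.509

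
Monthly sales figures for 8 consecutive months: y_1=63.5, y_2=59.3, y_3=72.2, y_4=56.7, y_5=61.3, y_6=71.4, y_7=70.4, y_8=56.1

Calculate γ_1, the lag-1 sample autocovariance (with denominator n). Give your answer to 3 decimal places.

-12.317

Mean ȳ = (63.5 + 59.3 + 72.2 + 56.7 + 61.3 + 71.4 + 70.4 + 56.1)/8 = 63.8625
Σ_{t=1}^{7}(y_t−ȳ)(y_{t+1}−ȳ) = -98.5352
γ_1 = -98.5352 / 8 = -12.317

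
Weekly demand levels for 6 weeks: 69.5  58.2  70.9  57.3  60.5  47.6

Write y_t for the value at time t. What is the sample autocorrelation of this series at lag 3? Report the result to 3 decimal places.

Mean ȳ = (69.5 + 58.2 + 70.9 + 57.3 + 60.5 + 47.6)/6 = 60.6667
Σ(y_t−ȳ)(y_{t+3}−ȳ) = (-29.7389) + (0.4111) + (-133.7156) = -163.0433
Denominator Σ(y_t−ȳ)² = 370.9333
r_3 = -163.0433 / 370.9333 = -0.440

-0.440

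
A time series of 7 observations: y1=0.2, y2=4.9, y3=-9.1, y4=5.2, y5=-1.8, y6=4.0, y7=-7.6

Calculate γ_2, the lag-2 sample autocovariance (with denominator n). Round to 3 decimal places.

Mean ȳ = (0.2 + 4.9 − 9.1 + 5.2 − 1.8 + 4.0 − 7.6)/7 = -0.6000
Deviations: 0.8000, 5.5000, -8.5000, 5.8000, -1.2000, 4.6000, -7.0000
Σ_{t=1}^{5}(y_t−ȳ)(y_{t+2}−ȳ) = 70.3800
γ_2 = 70.3800 / 7 = 10.054

10.054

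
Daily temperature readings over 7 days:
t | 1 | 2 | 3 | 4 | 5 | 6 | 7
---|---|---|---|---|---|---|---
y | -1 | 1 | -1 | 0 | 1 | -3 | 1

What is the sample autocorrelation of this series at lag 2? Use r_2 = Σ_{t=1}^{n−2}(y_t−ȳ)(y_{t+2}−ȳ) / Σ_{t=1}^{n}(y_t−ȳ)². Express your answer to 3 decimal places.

0.062

Mean ȳ = (-1 + 1 − 1 + 0 + 1 − 3 + 1)/7 = -0.2857
Numerator Σ_{t=1}^{5}(y_t−ȳ)(y_{t+2}−ȳ) = 0.8367
Denominator Σ(y_t−ȳ)² = 13.4286
r_2 = 0.8367 / 13.4286 = 0.062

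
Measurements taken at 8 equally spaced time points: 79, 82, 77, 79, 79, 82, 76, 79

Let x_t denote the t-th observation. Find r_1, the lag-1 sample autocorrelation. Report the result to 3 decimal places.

Mean x̄ = (79 + 82 + 77 + 79 + 79 + 82 + 76 + 79)/8 = 79.1250
Deviations from mean: -0.1250, 2.8750, -2.1250, -0.1250, -0.1250, 2.8750, -3.1250, -0.1250
Numerator Σ_{t=1}^{7}(x_t−x̄)(x_{t+1}−x̄) = -15.1406
Denominator Σ(x_t−x̄)² = 30.8750
r_1 = -15.1406 / 30.8750 = -0.490

-0.490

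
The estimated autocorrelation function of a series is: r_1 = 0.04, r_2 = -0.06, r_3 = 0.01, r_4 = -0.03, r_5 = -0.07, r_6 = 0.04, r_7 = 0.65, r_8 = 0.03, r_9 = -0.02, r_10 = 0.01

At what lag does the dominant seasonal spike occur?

7

The largest autocorrelation is r_7 = 0.65; the remaining lags stay at or below 0.04.
The dominant spike at lag 7 indicates a seasonal period of 7.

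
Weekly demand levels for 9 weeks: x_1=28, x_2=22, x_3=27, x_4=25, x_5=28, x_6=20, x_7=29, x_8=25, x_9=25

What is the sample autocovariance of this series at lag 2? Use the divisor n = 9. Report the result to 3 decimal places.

Mean x̄ = (28 + 22 + 27 + 25 + 28 + 20 + 29 + 25 + 25)/9 = 25.4444
Σ_{t=1}^{7}(x_t−x̄)(x_{t+2}−x̄) = 21.8272
γ_2 = 21.8272 / 9 = 2.425

2.425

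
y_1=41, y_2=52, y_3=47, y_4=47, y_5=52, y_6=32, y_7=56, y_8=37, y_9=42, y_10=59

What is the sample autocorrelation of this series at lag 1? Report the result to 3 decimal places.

-0.525

Mean ȳ = (41 + 52 + 47 + 47 + 52 + 32 + 56 + 37 + 42 + 59)/10 = 46.5000
Numerator Σ_{t=1}^{9}(y_t−ȳ)(y_{t+1}−ȳ) = -345.7500
Denominator Σ(y_t−ȳ)² = 658.5000
r_1 = -345.7500 / 658.5000 = -0.525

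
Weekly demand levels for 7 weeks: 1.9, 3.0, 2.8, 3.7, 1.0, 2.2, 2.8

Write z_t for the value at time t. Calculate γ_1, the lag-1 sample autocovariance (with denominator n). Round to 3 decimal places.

-0.175

Mean z̄ = (1.9 + 3.0 + 2.8 + 3.7 + 1.0 + 2.2 + 2.8)/7 = 2.4857
Σ_{t=1}^{6}(z_t−z̄)(z_{t+1}−z̄) = -1.2273
γ_1 = -1.2273 / 7 = -0.175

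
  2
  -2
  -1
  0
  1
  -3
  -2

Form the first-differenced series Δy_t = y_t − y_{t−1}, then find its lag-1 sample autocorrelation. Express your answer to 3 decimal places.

First differences Δy: -4, 1, 1, 1, -4, 1
Mean of differences = -0.6667
Numerator Σ(Δy_t−Δȳ)(Δy_{t+1}−Δȳ) = -11.1111
Denominator Σ(Δy_t−Δȳ)² = 33.3333
r_1(Δy) = -11.1111 / 33.3333 = -0.333

-0.333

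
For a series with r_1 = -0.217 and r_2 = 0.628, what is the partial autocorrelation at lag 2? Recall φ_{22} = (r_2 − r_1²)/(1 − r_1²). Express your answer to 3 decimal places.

0.610

φ_{22} = (r_2 − r_1²) / (1 − r_1²)
r_1² = (-0.217)² = 0.047089
Numerator = 0.628 − 0.0471 = 0.5809; denominator = 1 − 0.0471 = 0.9529
φ_{22} = 0.5809 / 0.9529 = 0.610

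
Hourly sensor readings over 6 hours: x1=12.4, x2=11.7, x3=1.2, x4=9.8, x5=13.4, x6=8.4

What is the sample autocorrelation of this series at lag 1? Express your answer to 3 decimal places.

Mean x̄ = (12.4 + 11.7 + 1.2 + 9.8 + 13.4 + 8.4)/6 = 9.4833
Deviations from mean: 2.9167, 2.2167, -8.2833, 0.3167, 3.9167, -1.0833
Numerator Σ_{t=1}^{5}(x_t−x̄)(x_{t+1}−x̄) = -17.5219
Denominator Σ(x_t−x̄)² = 98.6483
r_1 = -17.5219 / 98.6483 = -0.178

-0.178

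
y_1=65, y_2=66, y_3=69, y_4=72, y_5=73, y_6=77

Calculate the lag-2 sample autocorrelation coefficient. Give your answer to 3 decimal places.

0.072

Mean ȳ = (65 + 66 + 69 + 72 + 73 + 77)/6 = 70.3333
Σ(y_t−ȳ)(y_{t+2}−ȳ) = (7.1111) + (-7.2222) + (-3.5556) + (11.1111) = 7.4444
Denominator Σ(y_t−ȳ)² = 103.3333
r_2 = 7.4444 / 103.3333 = 0.072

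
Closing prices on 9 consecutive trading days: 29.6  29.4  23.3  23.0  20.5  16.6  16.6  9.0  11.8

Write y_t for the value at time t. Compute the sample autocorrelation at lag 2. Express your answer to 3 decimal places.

0.279

Mean ȳ = (29.6 + 29.4 + 23.3 + 23.0 + 20.5 + 16.6 + 16.6 + 9.0 + 11.8)/9 = 19.9778
Σ(y_t−ȳ)(y_{t+2}−ȳ) = (31.9672) + (28.4760) + (1.7349) + (-10.2084) + (-1.7640) + (37.0805) + (27.6227) = 114.9090
Denominator Σ(y_t−ȳ)² = 412.0156
r_2 = 114.9090 / 412.0156 = 0.279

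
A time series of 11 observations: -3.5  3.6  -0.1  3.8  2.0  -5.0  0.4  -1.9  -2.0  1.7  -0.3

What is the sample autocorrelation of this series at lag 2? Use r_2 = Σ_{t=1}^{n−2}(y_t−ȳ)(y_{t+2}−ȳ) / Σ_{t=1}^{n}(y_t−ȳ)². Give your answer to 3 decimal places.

Mean ȳ = (-3.5 + 3.6 − 0.1 + 3.8 + 2.0 − 5.0 + 0.4 − 1.9 − 2.0 + 1.7 − 0.3)/11 = -0.1182
Numerator Σ_{t=1}^{9}(y_t−ȳ)(y_{t+2}−ȳ) = 1.3412
Denominator Σ(y_t−ȳ)² = 79.2564
r_2 = 1.3412 / 79.2564 = 0.017

0.017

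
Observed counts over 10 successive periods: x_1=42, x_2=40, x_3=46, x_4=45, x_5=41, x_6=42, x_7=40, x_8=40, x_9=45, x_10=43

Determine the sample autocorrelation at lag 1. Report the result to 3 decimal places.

Mean x̄ = (42 + 40 + 46 + 45 + 41 + 42 + 40 + 40 + 45 + 43)/10 = 42.4000
Numerator Σ_{t=1}^{9}(x_t−x̄)(x_{t+1}−x̄) = 0.6400
Denominator Σ(x_t−x̄)² = 46.4000
r_1 = 0.6400 / 46.4000 = 0.014

0.014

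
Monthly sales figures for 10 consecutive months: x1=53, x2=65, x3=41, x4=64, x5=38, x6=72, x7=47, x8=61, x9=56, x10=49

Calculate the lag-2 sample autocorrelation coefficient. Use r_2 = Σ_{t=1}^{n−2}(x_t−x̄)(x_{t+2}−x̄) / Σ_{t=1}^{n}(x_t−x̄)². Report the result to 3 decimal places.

Mean x̄ = (53 + 65 + 41 + 64 + 38 + 72 + 47 + 61 + 56 + 49)/10 = 54.6000
Numerator Σ_{t=1}^{8}(x_t−x̄)(x_{t+2}−x̄) = 699.8800
Denominator Σ(x_t−x̄)² = 1094.4000
r_2 = 699.8800 / 1094.4000 = 0.640

0.640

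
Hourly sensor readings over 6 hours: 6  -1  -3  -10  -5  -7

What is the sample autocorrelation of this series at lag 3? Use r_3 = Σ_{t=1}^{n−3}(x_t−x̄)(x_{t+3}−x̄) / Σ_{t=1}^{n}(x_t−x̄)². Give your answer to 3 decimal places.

-0.439

Mean x̄ = (6 − 1 − 3 − 10 − 5 − 7)/6 = -3.3333
Deviations from mean: 9.3333, 2.3333, 0.3333, -6.6667, -1.6667, -3.6667
Σ(x_t−x̄)(x_{t+3}−x̄) = (-62.2222) + (-3.8889) + (-1.2222) = -67.3333
Denominator Σ(x_t−x̄)² = 153.3333
r_3 = -67.3333 / 153.3333 = -0.439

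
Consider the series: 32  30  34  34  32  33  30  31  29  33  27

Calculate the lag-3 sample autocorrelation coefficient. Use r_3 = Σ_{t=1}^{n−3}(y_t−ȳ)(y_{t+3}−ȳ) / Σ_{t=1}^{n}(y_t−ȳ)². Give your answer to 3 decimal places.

-0.066

Mean ȳ = (32 + 30 + 34 + 34 + 32 + 33 + 30 + 31 + 29 + 33 + 27)/11 = 31.3636
Numerator Σ_{t=1}^{8}(y_t−ȳ)(y_{t+3}−ȳ) = -3.2149
Denominator Σ(y_t−ȳ)² = 48.5455
r_3 = -3.2149 / 48.5455 = -0.066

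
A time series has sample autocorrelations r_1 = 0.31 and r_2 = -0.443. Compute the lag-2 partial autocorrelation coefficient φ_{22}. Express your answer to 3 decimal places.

-0.596

φ_{22} = (r_2 − r_1²) / (1 − r_1²)
r_1² = (0.31)² = 0.0961
Numerator = -0.443 − 0.0961 = -0.5391; denominator = 1 − 0.0961 = 0.9039
φ_{22} = -0.5391 / 0.9039 = -0.596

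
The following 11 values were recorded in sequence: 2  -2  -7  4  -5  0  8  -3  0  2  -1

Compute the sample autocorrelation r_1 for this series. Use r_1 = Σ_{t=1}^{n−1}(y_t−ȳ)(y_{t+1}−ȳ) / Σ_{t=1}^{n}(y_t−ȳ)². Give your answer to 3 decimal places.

-0.368

Mean ȳ = (2 − 2 − 7 + 4 − 5 + 0 + 8 − 3 + 0 + 2 − 1)/11 = -0.1818
Numerator Σ_{t=1}^{10}(y_t−ȳ)(y_{t+1}−ȳ) = -64.5785
Denominator Σ(y_t−ȳ)² = 175.6364
r_1 = -64.5785 / 175.6364 = -0.368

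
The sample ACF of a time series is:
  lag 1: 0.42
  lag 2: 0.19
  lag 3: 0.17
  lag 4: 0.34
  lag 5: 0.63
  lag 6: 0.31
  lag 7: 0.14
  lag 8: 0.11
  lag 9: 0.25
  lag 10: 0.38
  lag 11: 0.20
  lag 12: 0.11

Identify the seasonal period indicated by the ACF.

The largest autocorrelation is r_5 = 0.63; the remaining lags stay at or below 0.42. The elevated value at lag 1 (0.42), dropping to 0.19 at lag 2, reflects decaying short-term dependence rather than seasonality.
The dominant spike at lag 5 indicates a seasonal period of 5.

5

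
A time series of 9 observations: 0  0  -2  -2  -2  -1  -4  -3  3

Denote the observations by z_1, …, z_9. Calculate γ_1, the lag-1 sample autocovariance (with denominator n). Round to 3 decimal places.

-0.178

Mean z̄ = (0 + 0 − 2 − 2 − 2 − 1 − 4 − 3 + 3)/9 = -1.2222
Σ_{t=1}^{8}(z_t−z̄)(z_{t+1}−z̄) = -1.6049
γ_1 = -1.6049 / 9 = -0.178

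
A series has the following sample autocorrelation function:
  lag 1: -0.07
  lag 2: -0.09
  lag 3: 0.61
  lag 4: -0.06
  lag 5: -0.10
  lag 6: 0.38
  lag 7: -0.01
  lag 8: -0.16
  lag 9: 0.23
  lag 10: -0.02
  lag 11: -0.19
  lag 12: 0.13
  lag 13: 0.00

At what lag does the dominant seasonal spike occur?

The largest autocorrelation is r_3 = 0.61, with weaker echoes at lags 6 (0.38) and 9 (0.23); the remaining lags stay at or below 0.13.
The dominant spike at lag 3 indicates a seasonal period of 3.

3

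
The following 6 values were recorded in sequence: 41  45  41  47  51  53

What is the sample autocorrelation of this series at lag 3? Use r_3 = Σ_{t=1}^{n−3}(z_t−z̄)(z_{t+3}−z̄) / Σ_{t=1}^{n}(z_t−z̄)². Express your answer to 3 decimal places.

-0.362

Mean z̄ = (41 + 45 + 41 + 47 + 51 + 53)/6 = 46.3333
Deviations from mean: -5.3333, -1.3333, -5.3333, 0.6667, 4.6667, 6.6667
Σ(z_t−z̄)(z_{t+3}−z̄) = (-3.5556) + (-6.2222) + (-35.5556) = -45.3333
Denominator Σ(z_t−z̄)² = 125.3333
r_3 = -45.3333 / 125.3333 = -0.362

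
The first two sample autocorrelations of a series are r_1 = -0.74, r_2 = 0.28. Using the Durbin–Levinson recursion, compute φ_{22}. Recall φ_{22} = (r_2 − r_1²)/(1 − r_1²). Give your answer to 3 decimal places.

-0.592

φ_{22} = (r_2 − r_1²) / (1 − r_1²)
r_1² = (-0.74)² = 0.5476
Numerator = 0.28 − 0.5476 = -0.2676; denominator = 1 − 0.5476 = 0.4524
φ_{22} = -0.2676 / 0.4524 = -0.592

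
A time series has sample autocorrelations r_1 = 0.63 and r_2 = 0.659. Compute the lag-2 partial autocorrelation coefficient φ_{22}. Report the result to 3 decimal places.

0.435

φ_{22} = (r_2 − r_1²) / (1 − r_1²)
r_1² = (0.63)² = 0.3969
Numerator = 0.659 − 0.3969 = 0.2621; denominator = 1 − 0.3969 = 0.6031
φ_{22} = 0.2621 / 0.6031 = 0.435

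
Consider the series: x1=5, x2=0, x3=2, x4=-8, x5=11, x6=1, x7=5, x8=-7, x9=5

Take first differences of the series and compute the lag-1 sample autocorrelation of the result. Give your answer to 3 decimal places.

-0.718

First differences Δx: -5, 2, -10, 19, -10, 4, -12, 12
Mean of differences = 0.0000
Numerator Σ(Δx_t−Δx̄)(Δx_{t+1}−Δx̄) = -642.0000
Denominator Σ(Δx_t−Δx̄)² = 894.0000
r_1(Δx) = -642.0000 / 894.0000 = -0.718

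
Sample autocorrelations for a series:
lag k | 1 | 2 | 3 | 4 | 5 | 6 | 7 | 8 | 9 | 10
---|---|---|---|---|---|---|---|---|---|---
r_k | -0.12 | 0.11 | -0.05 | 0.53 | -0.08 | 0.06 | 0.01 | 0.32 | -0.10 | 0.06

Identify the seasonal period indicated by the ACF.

4

The largest autocorrelation is r_4 = 0.53, with a weaker echo at lag 8 (0.32); the remaining lags stay at or below 0.11.
The dominant spike at lag 4 indicates a seasonal period of 4.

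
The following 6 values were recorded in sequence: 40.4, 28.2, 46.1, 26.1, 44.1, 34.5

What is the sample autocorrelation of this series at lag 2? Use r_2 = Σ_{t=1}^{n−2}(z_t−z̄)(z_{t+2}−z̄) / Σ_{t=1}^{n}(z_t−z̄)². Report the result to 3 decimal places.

Mean z̄ = (40.4 + 28.2 + 46.1 + 26.1 + 44.1 + 34.5)/6 = 36.5667
Deviations from mean: 3.8333, -8.3667, 9.5333, -10.4667, 7.5333, -2.0667
Numerator Σ_{t=1}^{4}(z_t−z̄)(z_{t+2}−z̄) = 217.5644
Denominator Σ(z_t−z̄)² = 346.1533
r_2 = 217.5644 / 346.1533 = 0.629

0.629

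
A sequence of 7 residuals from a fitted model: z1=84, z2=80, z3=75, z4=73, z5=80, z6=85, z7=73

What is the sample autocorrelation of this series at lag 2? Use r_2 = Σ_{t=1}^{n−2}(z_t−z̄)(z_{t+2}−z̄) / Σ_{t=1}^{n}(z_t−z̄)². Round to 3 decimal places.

-0.509

Mean z̄ = (84 + 80 + 75 + 73 + 80 + 85 + 73)/7 = 78.5714
Deviations from mean: 5.4286, 1.4286, -3.5714, -5.5714, 1.4286, 6.4286, -5.5714
Σ(z_t−z̄)(z_{t+2}−z̄) = (-19.3878) + (-7.9592) + (-5.1020) + (-35.8163) + (-7.9592) = -76.2245
Denominator Σ(z_t−z̄)² = 149.7143
r_2 = -76.2245 / 149.7143 = -0.509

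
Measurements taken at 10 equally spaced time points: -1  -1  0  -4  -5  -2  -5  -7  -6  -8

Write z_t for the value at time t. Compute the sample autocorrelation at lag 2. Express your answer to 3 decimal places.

0.245

Mean z̄ = (-1 − 1 + 0 − 4 − 5 − 2 − 5 − 7 − 6 − 8)/10 = -3.9000
Numerator Σ_{t=1}^{8}(z_t−z̄)(z_{t+2}−z̄) = 16.8800
Denominator Σ(z_t−z̄)² = 68.9000
r_2 = 16.8800 / 68.9000 = 0.245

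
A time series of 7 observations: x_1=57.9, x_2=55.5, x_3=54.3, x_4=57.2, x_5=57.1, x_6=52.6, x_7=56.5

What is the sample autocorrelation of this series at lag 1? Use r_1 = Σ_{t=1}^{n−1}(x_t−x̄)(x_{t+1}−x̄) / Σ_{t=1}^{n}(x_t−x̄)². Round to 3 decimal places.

Mean x̄ = (57.9 + 55.5 + 54.3 + 57.2 + 57.1 + 52.6 + 56.5)/7 = 55.8714
Numerator Σ_{t=1}^{6}(x_t−x̄)(x_{t+1}−x̄) = -6.7008
Denominator Σ(x_t−x̄)² = 21.0943
r_1 = -6.7008 / 21.0943 = -0.318

-0.318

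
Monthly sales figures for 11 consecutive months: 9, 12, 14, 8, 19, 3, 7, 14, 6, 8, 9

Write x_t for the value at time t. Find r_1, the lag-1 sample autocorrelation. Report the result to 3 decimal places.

-0.398

Mean x̄ = (9 + 12 + 14 + 8 + 19 + 3 + 7 + 14 + 6 + 8 + 9)/11 = 9.9091
Numerator Σ_{t=1}^{10}(x_t−x̄)(x_{t+1}−x̄) = -79.9174
Denominator Σ(x_t−x̄)² = 200.9091
r_1 = -79.9174 / 200.9091 = -0.398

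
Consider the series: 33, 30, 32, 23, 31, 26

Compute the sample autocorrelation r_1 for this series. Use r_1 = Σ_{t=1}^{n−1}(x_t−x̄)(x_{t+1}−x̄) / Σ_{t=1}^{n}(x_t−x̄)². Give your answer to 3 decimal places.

Mean x̄ = (33 + 30 + 32 + 23 + 31 + 26)/6 = 29.1667
Deviations from mean: 3.8333, 0.8333, 2.8333, -6.1667, 1.8333, -3.1667
Σ(x_t−x̄)(x_{t+1}−x̄) = (3.1944) + (2.3611) + (-17.4722) + (-11.3056) + (-5.8056) = -29.0278
Denominator Σ(x_t−x̄)² = 74.8333
r_1 = -29.0278 / 74.8333 = -0.388

-0.388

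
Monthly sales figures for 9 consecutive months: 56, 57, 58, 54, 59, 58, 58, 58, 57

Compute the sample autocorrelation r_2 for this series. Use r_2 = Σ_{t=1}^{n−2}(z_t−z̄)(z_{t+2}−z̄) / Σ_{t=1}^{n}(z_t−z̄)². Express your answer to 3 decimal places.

Mean z̄ = (56 + 57 + 58 + 54 + 59 + 58 + 58 + 58 + 57)/9 = 57.2222
Σ(z_t−z̄)(z_{t+2}−z̄) = (-0.9506) + (0.7160) + (1.3827) + (-2.5062) + (1.3827) + (0.6049) + (-0.1728) = 0.4568
Denominator Σ(z_t−z̄)² = 17.5556
r_2 = 0.4568 / 17.5556 = 0.026

0.026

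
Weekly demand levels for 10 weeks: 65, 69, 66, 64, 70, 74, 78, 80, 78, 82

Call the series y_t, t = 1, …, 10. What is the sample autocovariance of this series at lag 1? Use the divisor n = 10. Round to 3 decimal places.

Mean ȳ = (65 + 69 + 66 + 64 + 70 + 74 + 78 + 80 + 78 + 82)/10 = 72.6000
Σ_{t=1}^{9}(y_t−ȳ)(y_{t+1}−ȳ) = 264.8400
γ_1 = 264.8400 / 10 = 26.484

26.484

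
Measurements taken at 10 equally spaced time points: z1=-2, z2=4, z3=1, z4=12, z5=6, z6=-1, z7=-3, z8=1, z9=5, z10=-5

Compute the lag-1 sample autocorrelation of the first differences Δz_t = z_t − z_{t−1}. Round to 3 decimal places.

-0.240

First differences Δz: 6, -3, 11, -6, -7, -2, 4, 4, -10
Mean of differences = -0.3333
Numerator Σ(Δz_t−Δz̄)(Δz_{t+1}−Δz̄) = -92.7778
Denominator Σ(Δz_t−Δz̄)² = 386.0000
r_1(Δz) = -92.7778 / 386.0000 = -0.240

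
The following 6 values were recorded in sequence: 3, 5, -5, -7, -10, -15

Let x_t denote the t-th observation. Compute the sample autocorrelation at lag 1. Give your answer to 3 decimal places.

Mean x̄ = (3 + 5 − 5 − 7 − 10 − 15)/6 = -4.8333
Deviations from mean: 7.8333, 9.8333, -0.1667, -2.1667, -5.1667, -10.1667
Σ(x_t−x̄)(x_{t+1}−x̄) = (77.0278) + (-1.6389) + (0.3611) + (11.1944) + (52.5278) = 139.4722
Denominator Σ(x_t−x̄)² = 292.8333
r_1 = 139.4722 / 292.8333 = 0.476

0.476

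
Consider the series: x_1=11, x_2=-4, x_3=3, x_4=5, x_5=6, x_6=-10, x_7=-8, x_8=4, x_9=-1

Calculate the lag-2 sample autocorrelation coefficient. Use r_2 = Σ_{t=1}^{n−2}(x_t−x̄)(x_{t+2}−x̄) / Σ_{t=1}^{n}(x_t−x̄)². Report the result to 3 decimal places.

Mean x̄ = (11 − 4 + 3 + 5 + 6 − 10 − 8 + 4 − 1)/9 = 0.6667
Σ(x_t−x̄)(x_{t+2}−x̄) = (24.1111) + (-20.2222) + (12.4444) + (-46.2222) + (-46.2222) + (-35.5556) + (14.4444) = -97.2222
Denominator Σ(x_t−x̄)² = 384.0000
r_2 = -97.2222 / 384.0000 = -0.253

-0.253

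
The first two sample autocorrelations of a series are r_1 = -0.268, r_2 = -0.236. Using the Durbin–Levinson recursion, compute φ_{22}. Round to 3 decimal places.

-0.332

φ_{22} = (r_2 − r_1²) / (1 − r_1²)
r_1² = (-0.268)² = 0.071824
Numerator = -0.236 − 0.0718 = -0.3078; denominator = 1 − 0.0718 = 0.9282
φ_{22} = -0.3078 / 0.9282 = -0.332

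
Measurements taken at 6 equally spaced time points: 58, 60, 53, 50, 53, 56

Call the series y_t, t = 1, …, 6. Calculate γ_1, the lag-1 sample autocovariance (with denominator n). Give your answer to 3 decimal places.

3.833

Mean ȳ = (58 + 60 + 53 + 50 + 53 + 56)/6 = 55.0000
Deviations: 3.0000, 5.0000, -2.0000, -5.0000, -2.0000, 1.0000
Σ_{t=1}^{5}(y_t−ȳ)(y_{t+1}−ȳ) = 23.0000
γ_1 = 23.0000 / 6 = 3.833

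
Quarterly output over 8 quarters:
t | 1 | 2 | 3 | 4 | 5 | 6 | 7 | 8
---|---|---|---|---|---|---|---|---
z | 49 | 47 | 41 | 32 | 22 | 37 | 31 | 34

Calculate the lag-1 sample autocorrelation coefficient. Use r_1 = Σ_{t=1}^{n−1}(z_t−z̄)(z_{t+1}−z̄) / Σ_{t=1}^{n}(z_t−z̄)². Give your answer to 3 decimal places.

Mean z̄ = (49 + 47 + 41 + 32 + 22 + 37 + 31 + 34)/8 = 36.6250
Deviations from mean: 12.3750, 10.3750, 4.3750, -4.6250, -14.6250, 0.3750, -5.6250, -2.6250
Σ(z_t−z̄)(z_{t+1}−z̄) = (128.3906) + (45.3906) + (-20.2344) + (67.6406) + (-5.4844) + (-2.1094) + (14.7656) = 228.3594
Denominator Σ(z_t−z̄)² = 553.8750
r_1 = 228.3594 / 553.8750 = 0.412

0.412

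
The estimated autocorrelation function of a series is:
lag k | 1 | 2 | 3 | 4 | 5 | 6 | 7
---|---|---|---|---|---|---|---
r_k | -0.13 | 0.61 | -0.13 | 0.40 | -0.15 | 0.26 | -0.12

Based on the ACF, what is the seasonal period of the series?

2

The largest autocorrelation is r_2 = 0.61, with weaker echoes at lags 4 (0.40) and 6 (0.26); the remaining lags stay at or below -0.12.
The dominant spike at lag 2 indicates a seasonal period of 2.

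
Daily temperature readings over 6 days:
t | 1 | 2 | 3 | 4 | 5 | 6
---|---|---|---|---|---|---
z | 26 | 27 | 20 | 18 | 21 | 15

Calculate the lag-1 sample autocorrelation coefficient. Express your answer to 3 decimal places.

0.249

Mean z̄ = (26 + 27 + 20 + 18 + 21 + 15)/6 = 21.1667
Deviations from mean: 4.8333, 5.8333, -1.1667, -3.1667, -0.1667, -6.1667
Σ(z_t−z̄)(z_{t+1}−z̄) = (28.1944) + (-6.8056) + (3.6944) + (0.5278) + (1.0278) = 26.6389
Denominator Σ(z_t−z̄)² = 106.8333
r_1 = 26.6389 / 106.8333 = 0.249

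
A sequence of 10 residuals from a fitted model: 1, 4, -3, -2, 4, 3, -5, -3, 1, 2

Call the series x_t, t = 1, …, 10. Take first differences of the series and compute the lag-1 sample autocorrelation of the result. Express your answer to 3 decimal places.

First differences Δx: 3, -7, 1, 6, -1, -8, 2, 4, 1
Mean of differences = 0.1111
Numerator Σ(Δx_t−Δx̄)(Δx_{t+1}−Δx̄) = -23.6790
Denominator Σ(Δx_t−Δx̄)² = 180.8889
r_1(Δx) = -23.6790 / 180.8889 = -0.131

-0.131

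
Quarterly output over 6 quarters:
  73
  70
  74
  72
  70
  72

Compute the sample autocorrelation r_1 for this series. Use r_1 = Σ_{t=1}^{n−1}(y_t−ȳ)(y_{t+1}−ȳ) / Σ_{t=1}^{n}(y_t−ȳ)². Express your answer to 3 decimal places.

-0.496

Mean ȳ = (73 + 70 + 74 + 72 + 70 + 72)/6 = 71.8333
Deviations from mean: 1.1667, -1.8333, 2.1667, 0.1667, -1.8333, 0.1667
Σ(y_t−ȳ)(y_{t+1}−ȳ) = (-2.1389) + (-3.9722) + (0.3611) + (-0.3056) + (-0.3056) = -6.3611
Denominator Σ(y_t−ȳ)² = 12.8333
r_1 = -6.3611 / 12.8333 = -0.496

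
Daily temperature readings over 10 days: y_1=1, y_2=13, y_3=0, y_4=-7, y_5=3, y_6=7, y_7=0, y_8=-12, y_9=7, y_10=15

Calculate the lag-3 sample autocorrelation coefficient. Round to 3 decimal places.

0.024

Mean ȳ = (1 + 13 + 0 − 7 + 3 + 7 + 0 − 12 + 7 + 15)/10 = 2.7000
Σ(y_t−ȳ)(y_{t+3}−ȳ) = (16.4900) + (3.0900) + (-11.6100) + (26.1900) + (-4.4100) + (18.4900) + (-33.2100) = 15.0300
Denominator Σ(y_t−ȳ)² = 622.1000
r_3 = 15.0300 / 622.1000 = 0.024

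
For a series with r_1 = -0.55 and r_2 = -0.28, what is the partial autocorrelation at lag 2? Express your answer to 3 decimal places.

φ_{22} = (r_2 − r_1²) / (1 − r_1²)
r_1² = (-0.55)² = 0.3025
Numerator = -0.28 − 0.3025 = -0.5825; denominator = 1 − 0.3025 = 0.6975
φ_{22} = -0.5825 / 0.6975 = -0.835

-0.835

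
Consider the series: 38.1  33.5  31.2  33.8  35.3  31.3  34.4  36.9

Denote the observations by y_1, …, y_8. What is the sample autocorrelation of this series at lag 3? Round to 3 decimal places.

Mean ȳ = (38.1 + 33.5 + 31.2 + 33.8 + 35.3 + 31.3 + 34.4 + 36.9)/8 = 34.3125
Deviations from mean: 3.7875, -0.8125, -3.1125, -0.5125, 0.9875, -3.0125, 0.0875, 2.5875
Numerator Σ_{t=1}^{5}(y_t−ȳ)(y_{t+3}−ȳ) = 9.1433
Denominator Σ(y_t−ȳ)² = 41.7088
r_3 = 9.1433 / 41.7088 = 0.219

0.219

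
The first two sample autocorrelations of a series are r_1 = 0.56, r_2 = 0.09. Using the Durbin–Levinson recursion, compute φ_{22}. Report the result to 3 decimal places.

-0.326

φ_{22} = (r_2 − r_1²) / (1 − r_1²)
r_1² = (0.56)² = 0.3136
Numerator = 0.09 − 0.3136 = -0.2236; denominator = 1 − 0.3136 = 0.6864
φ_{22} = -0.2236 / 0.6864 = -0.326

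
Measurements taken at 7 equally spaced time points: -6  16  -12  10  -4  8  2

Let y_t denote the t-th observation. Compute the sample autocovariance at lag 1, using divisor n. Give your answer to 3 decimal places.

Mean ȳ = (-6 + 16 − 12 + 10 − 4 + 8 + 2)/7 = 2.0000
Σ_{t=1}^{6}(y_t−ȳ)(y_{t+1}−ȳ) = -504.0000
γ_1 = -504.0000 / 7 = -72.000

-72.000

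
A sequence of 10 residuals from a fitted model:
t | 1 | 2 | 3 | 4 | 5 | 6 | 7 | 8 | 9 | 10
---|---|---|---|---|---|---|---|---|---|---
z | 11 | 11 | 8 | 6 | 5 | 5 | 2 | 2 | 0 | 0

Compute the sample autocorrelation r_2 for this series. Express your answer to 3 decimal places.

0.360

Mean z̄ = (11 + 11 + 8 + 6 + 5 + 5 + 2 + 2 + 0 + 0)/10 = 5.0000
Numerator Σ_{t=1}^{8}(z_t−z̄)(z_{t+2}−z̄) = 54.0000
Denominator Σ(z_t−z̄)² = 150.0000
r_2 = 54.0000 / 150.0000 = 0.360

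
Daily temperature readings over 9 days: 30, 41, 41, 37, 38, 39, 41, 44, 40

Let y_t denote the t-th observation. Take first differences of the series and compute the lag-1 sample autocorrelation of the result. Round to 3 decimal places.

First differences Δy: 11, 0, -4, 1, 1, 2, 3, -4
Mean of differences = 1.2500
Numerator Σ(Δy_t−Δȳ)(Δy_{t+1}−Δȳ) = -12.3125
Denominator Σ(Δy_t−Δȳ)² = 155.5000
r_1(Δy) = -12.3125 / 155.5000 = -0.079

-0.079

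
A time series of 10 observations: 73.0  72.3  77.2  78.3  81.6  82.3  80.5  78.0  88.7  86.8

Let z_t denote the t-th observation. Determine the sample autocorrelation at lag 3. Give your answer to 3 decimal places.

Mean z̄ = (73.0 + 72.3 + 77.2 + 78.3 + 81.6 + 82.3 + 80.5 + 78.0 + 88.7 + 86.8)/10 = 79.8700
Σ(z_t−z̄)(z_{t+3}−z̄) = (10.7859) + (-13.0961) + (-6.4881) + (-0.9891) + (-3.2351) + (21.4569) + (4.3659) = 12.8003
Denominator Σ(z_t−z̄)² = 252.8810
r_3 = 12.8003 / 252.8810 = 0.051

0.051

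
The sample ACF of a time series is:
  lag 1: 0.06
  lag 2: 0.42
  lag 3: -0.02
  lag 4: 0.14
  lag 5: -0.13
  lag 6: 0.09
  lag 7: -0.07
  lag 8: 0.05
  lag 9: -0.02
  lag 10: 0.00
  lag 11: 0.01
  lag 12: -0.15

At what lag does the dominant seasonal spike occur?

2

The largest autocorrelation is r_2 = 0.42; the remaining lags stay at or below 0.14.
The dominant spike at lag 2 indicates a seasonal period of 2.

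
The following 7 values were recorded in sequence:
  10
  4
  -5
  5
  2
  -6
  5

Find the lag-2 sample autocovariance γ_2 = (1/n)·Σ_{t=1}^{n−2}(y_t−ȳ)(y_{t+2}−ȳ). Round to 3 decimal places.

Mean ȳ = (10 + 4 − 5 + 5 + 2 − 6 + 5)/7 = 2.1429
Σ_{t=1}^{5}(y_t−ȳ)(y_{t+2}−ȳ) = -73.4694
γ_2 = -73.4694 / 7 = -10.496

-10.496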